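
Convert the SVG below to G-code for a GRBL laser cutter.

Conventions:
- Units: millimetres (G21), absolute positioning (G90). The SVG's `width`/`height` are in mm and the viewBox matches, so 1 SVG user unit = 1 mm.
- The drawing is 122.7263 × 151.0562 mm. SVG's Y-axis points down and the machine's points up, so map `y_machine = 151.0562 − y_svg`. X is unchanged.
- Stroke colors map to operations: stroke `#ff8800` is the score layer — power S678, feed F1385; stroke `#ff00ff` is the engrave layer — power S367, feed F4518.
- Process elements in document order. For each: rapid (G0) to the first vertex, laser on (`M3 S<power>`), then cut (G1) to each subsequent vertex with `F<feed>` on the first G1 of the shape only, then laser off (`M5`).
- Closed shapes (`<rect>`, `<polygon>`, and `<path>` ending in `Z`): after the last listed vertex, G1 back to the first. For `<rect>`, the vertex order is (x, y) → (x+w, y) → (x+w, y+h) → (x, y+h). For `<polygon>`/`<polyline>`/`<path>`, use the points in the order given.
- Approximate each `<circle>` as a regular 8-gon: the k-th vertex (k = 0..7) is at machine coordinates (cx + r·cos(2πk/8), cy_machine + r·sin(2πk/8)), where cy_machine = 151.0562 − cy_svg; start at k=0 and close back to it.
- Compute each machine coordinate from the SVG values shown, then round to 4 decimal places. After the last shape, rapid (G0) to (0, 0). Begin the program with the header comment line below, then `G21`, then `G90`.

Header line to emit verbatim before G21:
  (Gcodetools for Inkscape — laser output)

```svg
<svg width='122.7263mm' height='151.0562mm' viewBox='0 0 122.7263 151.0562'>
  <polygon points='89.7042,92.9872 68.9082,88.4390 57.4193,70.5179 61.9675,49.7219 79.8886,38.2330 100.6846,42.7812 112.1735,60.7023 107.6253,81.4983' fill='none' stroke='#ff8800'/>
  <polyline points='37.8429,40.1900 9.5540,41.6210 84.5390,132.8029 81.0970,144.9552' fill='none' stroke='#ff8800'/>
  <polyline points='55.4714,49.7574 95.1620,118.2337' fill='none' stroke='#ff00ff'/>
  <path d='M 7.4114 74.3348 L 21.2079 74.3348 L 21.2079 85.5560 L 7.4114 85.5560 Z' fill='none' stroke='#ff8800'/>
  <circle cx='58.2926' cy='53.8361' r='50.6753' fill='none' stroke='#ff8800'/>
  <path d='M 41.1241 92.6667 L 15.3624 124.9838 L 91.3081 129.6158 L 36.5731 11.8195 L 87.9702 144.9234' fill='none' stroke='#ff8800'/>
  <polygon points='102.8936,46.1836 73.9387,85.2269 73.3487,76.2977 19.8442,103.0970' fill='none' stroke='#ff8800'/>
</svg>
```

(Gcodetools for Inkscape — laser output)
G21
G90
G0 X89.7042 Y58.0690
M3 S678
G1 X68.9082 Y62.6172 F1385
G1 X57.4193 Y80.5383
G1 X61.9675 Y101.3343
G1 X79.8886 Y112.8232
G1 X100.6846 Y108.2750
G1 X112.1735 Y90.3539
G1 X107.6253 Y69.5579
G1 X89.7042 Y58.0690
M5
G0 X37.8429 Y110.8662
M3 S678
G1 X9.5540 Y109.4352 F1385
G1 X84.5390 Y18.2533
G1 X81.0970 Y6.1010
M5
G0 X55.4714 Y101.2988
M3 S367
G1 X95.1620 Y32.8225 F4518
M5
G0 X7.4114 Y76.7214
M3 S678
G1 X21.2079 Y76.7214 F1385
G1 X21.2079 Y65.5002
G1 X7.4114 Y65.5002
G1 X7.4114 Y76.7214
M5
G0 X108.9679 Y97.2201
M3 S678
G1 X94.1254 Y133.0529 F1385
G1 X58.2926 Y147.8954
G1 X22.4598 Y133.0529
G1 X7.6173 Y97.2201
G1 X22.4598 Y61.3873
G1 X58.2926 Y46.5448
G1 X94.1254 Y61.3873
G1 X108.9679 Y97.2201
M5
G0 X41.1241 Y58.3895
M3 S678
G1 X15.3624 Y26.0724 F1385
G1 X91.3081 Y21.4404
G1 X36.5731 Y139.2367
G1 X87.9702 Y6.1328
M5
G0 X102.8936 Y104.8726
M3 S678
G1 X73.9387 Y65.8293 F1385
G1 X73.3487 Y74.7585
G1 X19.8442 Y47.9592
G1 X102.8936 Y104.8726
M5
G0 X0.0000 Y0.0000

1 u = 1 mm; y_m = 151.0562 − y.

[1] `<polygon>` regular polygon, #ff8800→score S678 F1385: (89.7042,58.0690) → (68.9082,62.6172) → (57.4193,80.5383) → (61.9675,101.3343) → (79.8886,112.8232) → (100.6846,108.2750) → (112.1735,90.3539) → (107.6253,69.5579) → (89.7042,58.0690) (closed)

[2] `<polyline>` open polyline, #ff8800→score S678 F1385: (37.8429,110.8662) → (9.5540,109.4352) → (84.5390,18.2533) → (81.0970,6.1010)

[3] `<polyline>` line segment, #ff00ff→engrave S367 F4518: (55.4714,101.2988) → (95.1620,32.8225)

[4] `<path>` rectangle, #ff8800→score S678 F1385: (7.4114,76.7214) → (21.2079,76.7214) → (21.2079,65.5002) → (7.4114,65.5002) → (7.4114,76.7214) (closed)

[5] `<circle>` circle, #ff8800→score S678 F1385: (108.9679,97.2201) → (94.1254,133.0529) → (58.2926,147.8954) → (22.4598,133.0529) → (7.6173,97.2201) → (22.4598,61.3873) → (58.2926,46.5448) → (94.1254,61.3873) → (108.9679,97.2201) (closed)

[6] `<path>` open polyline, #ff8800→score S678 F1385: (41.1241,58.3895) → (15.3624,26.0724) → (91.3081,21.4404) → (36.5731,139.2367) → (87.9702,6.1328)

[7] `<polygon>` closed polygon, #ff8800→score S678 F1385: (102.8936,104.8726) → (73.9387,65.8293) → (73.3487,74.7585) → (19.8442,47.9592) → (102.8936,104.8726) (closed)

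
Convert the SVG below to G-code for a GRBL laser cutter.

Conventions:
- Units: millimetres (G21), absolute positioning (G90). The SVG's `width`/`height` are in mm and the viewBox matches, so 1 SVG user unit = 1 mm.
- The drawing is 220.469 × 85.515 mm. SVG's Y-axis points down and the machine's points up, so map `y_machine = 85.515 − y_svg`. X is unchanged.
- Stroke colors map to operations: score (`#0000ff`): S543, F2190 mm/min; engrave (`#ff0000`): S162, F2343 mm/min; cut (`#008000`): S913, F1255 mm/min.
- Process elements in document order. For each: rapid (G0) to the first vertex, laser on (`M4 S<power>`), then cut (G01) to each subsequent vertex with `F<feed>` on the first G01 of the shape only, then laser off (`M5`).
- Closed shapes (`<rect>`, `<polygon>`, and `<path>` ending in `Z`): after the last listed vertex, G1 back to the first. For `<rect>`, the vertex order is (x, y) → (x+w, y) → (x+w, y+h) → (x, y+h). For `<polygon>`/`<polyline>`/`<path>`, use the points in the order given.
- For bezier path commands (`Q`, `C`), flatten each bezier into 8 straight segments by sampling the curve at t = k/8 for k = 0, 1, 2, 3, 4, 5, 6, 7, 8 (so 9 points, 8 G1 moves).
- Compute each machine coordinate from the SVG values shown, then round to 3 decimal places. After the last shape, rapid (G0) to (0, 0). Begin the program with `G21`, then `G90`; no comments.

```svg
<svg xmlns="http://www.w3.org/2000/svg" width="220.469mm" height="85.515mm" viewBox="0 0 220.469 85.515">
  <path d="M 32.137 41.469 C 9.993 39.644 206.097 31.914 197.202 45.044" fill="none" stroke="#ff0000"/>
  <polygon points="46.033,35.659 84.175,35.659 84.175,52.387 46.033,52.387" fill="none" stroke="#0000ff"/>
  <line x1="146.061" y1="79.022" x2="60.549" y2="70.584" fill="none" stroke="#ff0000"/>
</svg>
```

G21
G90
G0 X32.137 Y44.046
M4 S162
G01 X33.237 Y44.955 F2343
G01 X49.837 Y46.104
G01 X76.979 Y47.179
G01 X109.701 Y47.867
G01 X143.045 Y47.853
G01 X172.049 Y46.825
G01 X191.755 Y44.469
G01 X197.202 Y40.471
M5
G0 X46.033 Y49.856
M4 S543
G01 X84.175 Y49.856 F2190
G01 X84.175 Y33.128
G01 X46.033 Y33.128
G01 X46.033 Y49.856
M5
G0 X146.061 Y6.493
M4 S162
G01 X60.549 Y14.931 F2343
M5
G0 X0.000 Y0.000

1 u = 1 mm; y_m = 85.515 − y.

[1] `<path>` cubic bezier, #ff0000→engrave S162 F2343: (32.137,44.046) → (33.237,44.955) → (49.837,46.104) → (76.979,47.179) → (109.701,47.867) → (143.045,47.853) → (172.049,46.825) → (191.755,44.469) → (197.202,40.471)

[2] `<polygon>` rectangle, #0000ff→score S543 F2190: (46.033,49.856) → (84.175,49.856) → (84.175,33.128) → (46.033,33.128) → (46.033,49.856) (closed)

[3] `<line>` line segment, #ff0000→engrave S162 F2343: (146.061,6.493) → (60.549,14.931)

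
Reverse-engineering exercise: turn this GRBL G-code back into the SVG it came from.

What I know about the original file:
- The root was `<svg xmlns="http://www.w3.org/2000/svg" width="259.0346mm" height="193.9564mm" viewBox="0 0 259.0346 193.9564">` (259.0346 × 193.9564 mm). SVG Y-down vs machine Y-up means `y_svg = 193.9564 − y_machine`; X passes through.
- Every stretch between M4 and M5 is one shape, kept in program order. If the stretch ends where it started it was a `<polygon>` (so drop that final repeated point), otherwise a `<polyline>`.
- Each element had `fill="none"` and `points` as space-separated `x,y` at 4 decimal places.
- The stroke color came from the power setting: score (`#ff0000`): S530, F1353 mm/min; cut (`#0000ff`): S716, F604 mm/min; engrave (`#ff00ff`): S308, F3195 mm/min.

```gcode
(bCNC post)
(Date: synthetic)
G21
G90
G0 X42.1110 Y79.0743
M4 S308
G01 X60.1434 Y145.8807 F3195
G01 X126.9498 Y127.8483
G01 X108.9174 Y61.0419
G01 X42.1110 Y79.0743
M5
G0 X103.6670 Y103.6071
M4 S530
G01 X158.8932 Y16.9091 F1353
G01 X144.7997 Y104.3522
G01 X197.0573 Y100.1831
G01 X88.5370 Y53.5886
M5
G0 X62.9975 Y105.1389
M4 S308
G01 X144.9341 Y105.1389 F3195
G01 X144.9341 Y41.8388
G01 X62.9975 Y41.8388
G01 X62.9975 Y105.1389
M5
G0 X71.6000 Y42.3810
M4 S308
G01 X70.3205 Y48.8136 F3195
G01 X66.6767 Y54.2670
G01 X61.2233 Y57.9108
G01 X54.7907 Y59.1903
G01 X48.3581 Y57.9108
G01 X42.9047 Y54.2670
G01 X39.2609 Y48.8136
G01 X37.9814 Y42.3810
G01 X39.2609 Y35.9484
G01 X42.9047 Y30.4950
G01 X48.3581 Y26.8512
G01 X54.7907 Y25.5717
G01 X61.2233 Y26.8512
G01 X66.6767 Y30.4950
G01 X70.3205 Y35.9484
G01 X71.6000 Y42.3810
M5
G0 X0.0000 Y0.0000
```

<svg xmlns="http://www.w3.org/2000/svg" width="259.0346mm" height="193.9564mm" viewBox="0 0 259.0346 193.9564">
  <polygon points="42.1110,114.8821 60.1434,48.0757 126.9498,66.1081 108.9174,132.9145" fill="none" stroke="#ff00ff"/>
  <polyline points="103.6670,90.3493 158.8932,177.0473 144.7997,89.6042 197.0573,93.7733 88.5370,140.3678" fill="none" stroke="#ff0000"/>
  <polygon points="62.9975,88.8175 144.9341,88.8175 144.9341,152.1176 62.9975,152.1176" fill="none" stroke="#ff00ff"/>
  <polygon points="71.6000,151.5754 70.3205,145.1428 66.6767,139.6894 61.2233,136.0456 54.7907,134.7661 48.3581,136.0456 42.9047,139.6894 39.2609,145.1428 37.9814,151.5754 39.2609,158.0080 42.9047,163.4614 48.3581,167.1052 54.7907,168.3847 61.2233,167.1052 66.6767,163.4614 70.3205,158.0080" fill="none" stroke="#ff00ff"/>
</svg>

Machine Y-up, SVG Y-down with viewBox height 193.9564, so y_svg = 193.9564 − y_machine; X carries over.

Run 1: power S308 maps to stroke `#ff00ff` (engrave). The run returns to its start, so emit a `<polygon>` with points (Y-flipped): 42.1110,114.8821 60.1434,48.0757 126.9498,66.1081 108.9174,132.9145.

Run 2: the run's S530 means `#ff0000` (score). The run is open, so emit a `<polyline>` with points (Y-flipped): 103.6670,90.3493 158.8932,177.0473 144.7997,89.6042 197.0573,93.7733 88.5370,140.3678.

Run 3: power S308 maps to stroke `#ff00ff` (engrave). The run returns to its start, so emit a `<polygon>` with points (Y-flipped): 62.9975,88.8175 144.9341,88.8175 144.9341,152.1176 62.9975,152.1176.

Run 4: the run's S308 means `#ff00ff` (engrave). The run returns to its start, so emit a `<polygon>` with points (Y-flipped): 71.6000,151.5754 70.3205,145.1428 66.6767,139.6894 61.2233,136.0456 54.7907,134.7661 48.3581,136.0456 42.9047,139.6894 39.2609,145.1428 37.9814,151.5754 39.2609,158.0080 42.9047,163.4614 48.3581,167.1052 54.7907,168.3847 61.2233,167.1052 66.6767,163.4614 70.3205,158.0080.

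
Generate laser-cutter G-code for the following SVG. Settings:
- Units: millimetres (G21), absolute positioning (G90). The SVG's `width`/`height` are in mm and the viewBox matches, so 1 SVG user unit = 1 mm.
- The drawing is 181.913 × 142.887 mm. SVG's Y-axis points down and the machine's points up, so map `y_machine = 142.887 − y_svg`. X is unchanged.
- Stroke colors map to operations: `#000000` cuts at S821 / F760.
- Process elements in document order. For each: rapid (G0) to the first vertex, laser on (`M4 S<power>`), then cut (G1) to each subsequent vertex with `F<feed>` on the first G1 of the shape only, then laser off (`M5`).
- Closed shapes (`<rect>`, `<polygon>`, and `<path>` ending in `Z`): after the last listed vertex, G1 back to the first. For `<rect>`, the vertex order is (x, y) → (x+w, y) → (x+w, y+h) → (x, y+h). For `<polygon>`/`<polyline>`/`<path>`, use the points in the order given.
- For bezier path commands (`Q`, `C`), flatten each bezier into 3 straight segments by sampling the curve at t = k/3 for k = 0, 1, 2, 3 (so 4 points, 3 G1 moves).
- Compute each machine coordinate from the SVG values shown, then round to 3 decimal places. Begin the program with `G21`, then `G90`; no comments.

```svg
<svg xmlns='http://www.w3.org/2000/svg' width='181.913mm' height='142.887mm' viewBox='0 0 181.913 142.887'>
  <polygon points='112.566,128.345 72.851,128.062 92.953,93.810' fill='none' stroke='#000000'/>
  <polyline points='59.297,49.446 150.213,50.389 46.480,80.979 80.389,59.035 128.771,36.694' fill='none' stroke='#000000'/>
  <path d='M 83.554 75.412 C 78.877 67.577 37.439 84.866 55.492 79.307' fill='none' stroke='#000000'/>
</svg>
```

Since the viewBox matches the mm dimensions, user units are millimetres directly. The only transform is the Y-flip y_m = 142.887 − y_svg.

Shape 1 is a regular polygon drawn with `<polygon>`. Its stroke #000000 means cut at S821, F760. After flipping Y the toolpath is (112.566,14.542) → (72.851,14.825) → (92.953,49.077) → (112.566,14.542), returning to the start.

Shape 2 is a open polyline drawn with `<polyline>`. Its stroke #000000 means cut at S821, F760. After flipping Y the toolpath is (59.297,93.441) → (150.213,92.498) → (46.480,61.908) → (80.389,83.852) → (128.771,106.193).

Shape 3 is a cubic bezier drawn with `<path>`. Its stroke #000000 means cut at S821, F760. After flipping Y the toolpath is (83.554,67.475) → (70.188,68.712) → (53.704,63.860) → (55.492,63.580).

G21
G90
G0 X112.566 Y14.542
M4 S821
G1 X72.851 Y14.825 F760
G1 X92.953 Y49.077
G1 X112.566 Y14.542
M5
G0 X59.297 Y93.441
M4 S821
G1 X150.213 Y92.498 F760
G1 X46.480 Y61.908
G1 X80.389 Y83.852
G1 X128.771 Y106.193
M5
G0 X83.554 Y67.475
M4 S821
G1 X70.188 Y68.712 F760
G1 X53.704 Y63.860
G1 X55.492 Y63.580
M5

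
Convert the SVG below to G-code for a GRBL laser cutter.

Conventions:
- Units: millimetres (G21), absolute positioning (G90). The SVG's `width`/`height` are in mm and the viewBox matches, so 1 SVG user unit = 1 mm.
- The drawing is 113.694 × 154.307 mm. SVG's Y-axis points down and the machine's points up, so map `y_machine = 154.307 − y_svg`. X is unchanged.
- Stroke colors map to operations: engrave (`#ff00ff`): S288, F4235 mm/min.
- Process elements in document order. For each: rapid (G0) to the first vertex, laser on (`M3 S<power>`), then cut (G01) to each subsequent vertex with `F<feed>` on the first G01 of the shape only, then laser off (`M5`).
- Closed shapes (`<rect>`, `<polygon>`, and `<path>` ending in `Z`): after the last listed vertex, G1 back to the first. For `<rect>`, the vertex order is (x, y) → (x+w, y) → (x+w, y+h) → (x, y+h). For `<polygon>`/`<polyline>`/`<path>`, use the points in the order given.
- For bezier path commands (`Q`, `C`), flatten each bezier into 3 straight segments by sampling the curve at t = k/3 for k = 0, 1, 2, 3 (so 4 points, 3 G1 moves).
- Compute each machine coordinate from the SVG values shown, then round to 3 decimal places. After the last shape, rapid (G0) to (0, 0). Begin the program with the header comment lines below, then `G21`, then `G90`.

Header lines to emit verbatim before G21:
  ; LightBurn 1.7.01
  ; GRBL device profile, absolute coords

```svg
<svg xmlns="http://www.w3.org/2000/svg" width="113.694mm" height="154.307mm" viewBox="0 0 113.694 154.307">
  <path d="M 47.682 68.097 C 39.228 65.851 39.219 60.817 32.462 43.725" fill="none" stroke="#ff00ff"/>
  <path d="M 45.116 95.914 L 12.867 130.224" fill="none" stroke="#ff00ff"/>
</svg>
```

; LightBurn 1.7.01
; GRBL device profile, absolute coords
G21
G90
G0 X47.682 Y86.210
M3 S288
G01 X41.480 Y89.729 F4235
G01 X37.532 Y97.166
G01 X32.462 Y110.582
M5
G0 X45.116 Y58.393
M3 S288
G01 X12.867 Y24.083 F4235
M5
G0 X0.000 Y0.000

viewBox `0 0 113.694 154.307` with mm width/height → 1 unit = 1 mm. Flip: y_m = 154.307 − y_svg.

**Shape 1** — `<path>` cubic bezier, stroke `#ff00ff` → engrave (S288, F4235). Control points (SVG): P0=(47.682,68.097), P1=(39.228,65.851), P2=(39.219,60.817), P3=(32.462,43.725); sampled at t=k/3. Machine vertices: (47.682,86.210) → (41.480,89.729) → (37.532,97.166) → (32.462,110.582). Open path.

**Shape 2** — `<path>` line segment, stroke `#ff00ff` → engrave (S288, F4235). Machine vertices: (45.116,58.393) → (12.867,24.083). Open path.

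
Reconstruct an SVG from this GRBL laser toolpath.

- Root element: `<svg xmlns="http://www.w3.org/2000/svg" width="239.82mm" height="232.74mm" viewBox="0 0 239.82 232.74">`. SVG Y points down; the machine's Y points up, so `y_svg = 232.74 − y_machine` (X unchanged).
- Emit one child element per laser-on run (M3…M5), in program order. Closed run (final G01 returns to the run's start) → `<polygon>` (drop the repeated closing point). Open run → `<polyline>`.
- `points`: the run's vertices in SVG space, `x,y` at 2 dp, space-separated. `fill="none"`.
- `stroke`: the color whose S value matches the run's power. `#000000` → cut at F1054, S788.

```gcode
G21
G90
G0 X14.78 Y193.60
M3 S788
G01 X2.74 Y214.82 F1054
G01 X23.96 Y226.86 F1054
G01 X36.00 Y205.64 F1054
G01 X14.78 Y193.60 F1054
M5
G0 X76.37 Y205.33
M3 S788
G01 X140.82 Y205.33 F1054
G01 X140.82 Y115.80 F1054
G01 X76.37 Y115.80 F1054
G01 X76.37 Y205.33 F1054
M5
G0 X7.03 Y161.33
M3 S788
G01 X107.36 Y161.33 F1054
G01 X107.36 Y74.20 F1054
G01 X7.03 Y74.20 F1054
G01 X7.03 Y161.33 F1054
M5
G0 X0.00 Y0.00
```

<svg xmlns="http://www.w3.org/2000/svg" width="239.82mm" height="232.74mm" viewBox="0 0 239.82 232.74">
  <polygon points="14.78,39.14 2.74,17.92 23.96,5.88 36.00,27.10" fill="none" stroke="#000000"/>
  <polygon points="76.37,27.41 140.82,27.41 140.82,116.94 76.37,116.94" fill="none" stroke="#000000"/>
  <polygon points="7.03,71.41 107.36,71.41 107.36,158.54 7.03,158.54" fill="none" stroke="#000000"/>
</svg>

Each laser-on run becomes one SVG element. Flip Y back into SVG space with y_svg = 232.74 − y_machine. Every run uses S788, so all elements get stroke `#000000` (cut).

Run 1: The run returns to its start, so emit a `<polygon>` with points (Y-flipped): 14.78,39.14 2.74,17.92 23.96,5.88 36.00,27.10.

Run 2: The run returns to its start, so emit a `<polygon>` with points (Y-flipped): 76.37,27.41 140.82,27.41 140.82,116.94 76.37,116.94.

Run 3: The run returns to its start, so emit a `<polygon>` with points (Y-flipped): 7.03,71.41 107.36,71.41 107.36,158.54 7.03,158.54.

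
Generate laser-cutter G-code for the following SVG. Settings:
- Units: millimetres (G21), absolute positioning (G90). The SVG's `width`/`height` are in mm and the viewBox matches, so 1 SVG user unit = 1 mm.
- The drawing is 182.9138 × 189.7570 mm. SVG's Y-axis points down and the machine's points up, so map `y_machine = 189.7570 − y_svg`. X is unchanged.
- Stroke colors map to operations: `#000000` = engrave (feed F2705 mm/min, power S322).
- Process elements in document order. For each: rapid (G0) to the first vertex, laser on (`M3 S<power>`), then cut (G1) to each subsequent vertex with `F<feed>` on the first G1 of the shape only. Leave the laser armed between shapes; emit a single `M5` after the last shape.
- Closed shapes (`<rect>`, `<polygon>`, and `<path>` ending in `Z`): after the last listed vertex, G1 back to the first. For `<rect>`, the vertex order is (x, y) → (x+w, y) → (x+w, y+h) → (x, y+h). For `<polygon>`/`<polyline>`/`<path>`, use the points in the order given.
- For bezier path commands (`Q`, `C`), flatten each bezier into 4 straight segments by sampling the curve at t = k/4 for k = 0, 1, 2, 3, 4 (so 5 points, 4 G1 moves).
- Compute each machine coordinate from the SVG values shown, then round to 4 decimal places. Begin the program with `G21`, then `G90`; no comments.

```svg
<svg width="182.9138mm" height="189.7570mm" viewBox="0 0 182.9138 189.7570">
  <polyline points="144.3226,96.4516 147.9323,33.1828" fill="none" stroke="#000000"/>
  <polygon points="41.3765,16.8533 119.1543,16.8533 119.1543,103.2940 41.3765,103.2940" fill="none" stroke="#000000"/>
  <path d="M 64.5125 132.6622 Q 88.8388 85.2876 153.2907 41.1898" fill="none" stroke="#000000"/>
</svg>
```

G21
G90
G0 X144.3226 Y93.3054
M3 S322
G1 X147.9323 Y156.5742 F2705
G0 X41.3765 Y172.9037
M3 S322
G1 X119.1543 Y172.9037 F2705
G1 X119.1543 Y86.4630
G1 X41.3765 Y86.4630
G1 X41.3765 Y172.9037
G0 X64.5125 Y57.0948
M3 S322
G1 X79.1835 Y80.5773 F2705
G1 X98.8702 Y103.6502
G1 X123.5726 Y126.3135
G1 X153.2907 Y148.5672
M5

Since the viewBox matches the mm dimensions, user units are millimetres directly. The only transform is the Y-flip y_m = 189.7570 − y_svg.

Shape 1 is a line segment drawn with `<polyline>`. Its stroke #000000 means engrave at S322, F2705. After flipping Y the toolpath is (144.3226,93.3054) → (147.9323,156.5742).

Shape 2 is a rectangle drawn with `<polygon>`. Its stroke #000000 means engrave at S322, F2705. After flipping Y the toolpath is (41.3765,172.9037) → (119.1543,172.9037) → (119.1543,86.4630) → (41.3765,86.4630) → (41.3765,172.9037), returning to the start.

Shape 3 is a quadratic bezier drawn with `<path>`. Its stroke #000000 means engrave at S322, F2705. After flipping Y the toolpath is (64.5125,57.0948) → (79.1835,80.5773) → (98.8702,103.6502) → (123.5726,126.3135) → (153.2907,148.5672).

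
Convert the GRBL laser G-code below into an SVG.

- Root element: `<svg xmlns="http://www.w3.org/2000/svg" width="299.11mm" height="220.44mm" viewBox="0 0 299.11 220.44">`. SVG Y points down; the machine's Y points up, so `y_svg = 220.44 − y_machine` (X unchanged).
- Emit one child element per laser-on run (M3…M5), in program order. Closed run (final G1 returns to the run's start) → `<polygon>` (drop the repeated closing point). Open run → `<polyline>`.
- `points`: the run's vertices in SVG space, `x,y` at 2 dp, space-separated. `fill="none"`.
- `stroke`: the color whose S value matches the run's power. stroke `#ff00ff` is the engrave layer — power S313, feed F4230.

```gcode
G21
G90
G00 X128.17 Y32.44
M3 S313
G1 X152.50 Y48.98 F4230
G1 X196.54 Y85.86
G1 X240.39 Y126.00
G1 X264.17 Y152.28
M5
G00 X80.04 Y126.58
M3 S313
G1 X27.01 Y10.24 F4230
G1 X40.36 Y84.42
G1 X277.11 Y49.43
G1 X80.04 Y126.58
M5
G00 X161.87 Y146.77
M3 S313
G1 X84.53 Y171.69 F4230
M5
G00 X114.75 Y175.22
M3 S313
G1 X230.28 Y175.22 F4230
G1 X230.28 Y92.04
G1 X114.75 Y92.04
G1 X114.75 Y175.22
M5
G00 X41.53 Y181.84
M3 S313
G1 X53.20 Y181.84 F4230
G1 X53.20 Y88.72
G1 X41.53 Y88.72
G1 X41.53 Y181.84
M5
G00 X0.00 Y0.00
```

<svg xmlns="http://www.w3.org/2000/svg" width="299.11mm" height="220.44mm" viewBox="0 0 299.11 220.44">
  <polyline points="128.17,188.00 152.50,171.46 196.54,134.58 240.39,94.44 264.17,68.16" fill="none" stroke="#ff00ff"/>
  <polygon points="80.04,93.86 27.01,210.20 40.36,136.02 277.11,171.01" fill="none" stroke="#ff00ff"/>
  <polyline points="161.87,73.67 84.53,48.75" fill="none" stroke="#ff00ff"/>
  <polygon points="114.75,45.22 230.28,45.22 230.28,128.40 114.75,128.40" fill="none" stroke="#ff00ff"/>
  <polygon points="41.53,38.60 53.20,38.60 53.20,131.72 41.53,131.72" fill="none" stroke="#ff00ff"/>
</svg>

y_svg = 220.44 − y_m. Every run uses S313, so all elements get stroke `#ff00ff` (engrave).

[1] open run; points: 128.17,188.00 152.50,171.46 196.54,134.58 240.39,94.44 264.17,68.16

[2] closed run; points: 80.04,93.86 27.01,210.20 40.36,136.02 277.11,171.01

[3] open run; points: 161.87,73.67 84.53,48.75

[4] closed run; points: 114.75,45.22 230.28,45.22 230.28,128.40 114.75,128.40

[5] closed run; points: 41.53,38.60 53.20,38.60 53.20,131.72 41.53,131.72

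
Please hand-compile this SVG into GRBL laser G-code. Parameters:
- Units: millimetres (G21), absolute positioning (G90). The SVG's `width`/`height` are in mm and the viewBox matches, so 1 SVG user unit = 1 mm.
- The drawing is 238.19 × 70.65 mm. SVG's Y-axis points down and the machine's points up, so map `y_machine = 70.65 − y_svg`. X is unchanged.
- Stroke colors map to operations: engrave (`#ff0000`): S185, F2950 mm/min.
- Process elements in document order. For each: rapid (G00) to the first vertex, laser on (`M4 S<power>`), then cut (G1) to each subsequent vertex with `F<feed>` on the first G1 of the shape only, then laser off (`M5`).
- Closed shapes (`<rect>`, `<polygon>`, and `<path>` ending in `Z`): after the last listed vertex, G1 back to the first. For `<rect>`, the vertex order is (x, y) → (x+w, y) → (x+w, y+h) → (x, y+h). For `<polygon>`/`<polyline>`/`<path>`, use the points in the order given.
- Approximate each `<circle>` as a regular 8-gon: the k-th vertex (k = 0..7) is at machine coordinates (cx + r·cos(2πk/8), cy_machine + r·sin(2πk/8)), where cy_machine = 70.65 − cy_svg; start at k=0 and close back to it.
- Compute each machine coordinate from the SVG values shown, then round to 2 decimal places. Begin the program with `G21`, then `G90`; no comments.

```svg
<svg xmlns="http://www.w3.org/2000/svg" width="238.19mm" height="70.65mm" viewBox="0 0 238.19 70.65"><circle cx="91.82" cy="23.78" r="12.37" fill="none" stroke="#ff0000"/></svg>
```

Since the viewBox matches the mm dimensions, user units are millimetres directly. The only transform is the Y-flip y_m = 70.65 − y_svg.

Shape 1 is a circle drawn with `<circle>`. Its stroke #ff0000 means engrave at S185, F2950. After flipping Y the toolpath is (104.19,46.87) → (100.57,55.62) → (91.82,59.24) → (83.07,55.62) → (79.45,46.87) → (83.07,38.12) → (91.82,34.50) → (100.57,38.12) → (104.19,46.87), returning to the start.

G21
G90
G00 X104.19 Y46.87
M4 S185
G1 X100.57 Y55.62 F2950
G1 X91.82 Y59.24
G1 X83.07 Y55.62
G1 X79.45 Y46.87
G1 X83.07 Y38.12
G1 X91.82 Y34.50
G1 X100.57 Y38.12
G1 X104.19 Y46.87
M5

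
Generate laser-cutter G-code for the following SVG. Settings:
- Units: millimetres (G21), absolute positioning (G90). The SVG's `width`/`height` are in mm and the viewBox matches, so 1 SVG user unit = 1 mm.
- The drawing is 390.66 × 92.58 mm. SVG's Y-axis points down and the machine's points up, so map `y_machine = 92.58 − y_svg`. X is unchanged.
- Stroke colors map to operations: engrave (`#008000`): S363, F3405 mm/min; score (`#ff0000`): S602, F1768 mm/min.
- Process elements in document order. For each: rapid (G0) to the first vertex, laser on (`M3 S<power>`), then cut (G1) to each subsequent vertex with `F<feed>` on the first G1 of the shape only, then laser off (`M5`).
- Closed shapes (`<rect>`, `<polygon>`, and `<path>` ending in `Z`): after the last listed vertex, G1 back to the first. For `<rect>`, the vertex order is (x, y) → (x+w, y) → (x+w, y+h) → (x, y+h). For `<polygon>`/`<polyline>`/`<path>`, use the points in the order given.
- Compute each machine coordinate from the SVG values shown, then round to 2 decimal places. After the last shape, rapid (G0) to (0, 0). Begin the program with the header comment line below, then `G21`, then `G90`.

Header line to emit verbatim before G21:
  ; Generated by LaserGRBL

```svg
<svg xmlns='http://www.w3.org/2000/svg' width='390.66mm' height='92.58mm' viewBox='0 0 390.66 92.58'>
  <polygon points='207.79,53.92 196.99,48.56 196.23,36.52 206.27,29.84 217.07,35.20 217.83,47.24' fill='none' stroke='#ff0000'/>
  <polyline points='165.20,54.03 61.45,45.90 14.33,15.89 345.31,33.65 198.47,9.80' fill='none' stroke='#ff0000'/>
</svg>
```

; Generated by LaserGRBL
G21
G90
G0 X207.79 Y38.66
M3 S602
G1 X196.99 Y44.02 F1768
G1 X196.23 Y56.06
G1 X206.27 Y62.74
G1 X217.07 Y57.38
G1 X217.83 Y45.34
G1 X207.79 Y38.66
M5
G0 X165.20 Y38.55
M3 S602
G1 X61.45 Y46.68 F1768
G1 X14.33 Y76.69
G1 X345.31 Y58.93
G1 X198.47 Y82.78
M5
G0 X0.00 Y0.00

Since the viewBox matches the mm dimensions, user units are millimetres directly. The only transform is the Y-flip y_m = 92.58 − y_svg.

Shape 1 is a regular polygon drawn with `<polygon>`. Its stroke #ff0000 means score at S602, F1768. After flipping Y the toolpath is (207.79,38.66) → (196.99,44.02) → (196.23,56.06) → (206.27,62.74) → (217.07,57.38) → (217.83,45.34) → (207.79,38.66), returning to the start.

Shape 2 is a open polyline drawn with `<polyline>`. Its stroke #ff0000 means score at S602, F1768. After flipping Y the toolpath is (165.20,38.55) → (61.45,46.68) → (14.33,76.69) → (345.31,58.93) → (198.47,82.78).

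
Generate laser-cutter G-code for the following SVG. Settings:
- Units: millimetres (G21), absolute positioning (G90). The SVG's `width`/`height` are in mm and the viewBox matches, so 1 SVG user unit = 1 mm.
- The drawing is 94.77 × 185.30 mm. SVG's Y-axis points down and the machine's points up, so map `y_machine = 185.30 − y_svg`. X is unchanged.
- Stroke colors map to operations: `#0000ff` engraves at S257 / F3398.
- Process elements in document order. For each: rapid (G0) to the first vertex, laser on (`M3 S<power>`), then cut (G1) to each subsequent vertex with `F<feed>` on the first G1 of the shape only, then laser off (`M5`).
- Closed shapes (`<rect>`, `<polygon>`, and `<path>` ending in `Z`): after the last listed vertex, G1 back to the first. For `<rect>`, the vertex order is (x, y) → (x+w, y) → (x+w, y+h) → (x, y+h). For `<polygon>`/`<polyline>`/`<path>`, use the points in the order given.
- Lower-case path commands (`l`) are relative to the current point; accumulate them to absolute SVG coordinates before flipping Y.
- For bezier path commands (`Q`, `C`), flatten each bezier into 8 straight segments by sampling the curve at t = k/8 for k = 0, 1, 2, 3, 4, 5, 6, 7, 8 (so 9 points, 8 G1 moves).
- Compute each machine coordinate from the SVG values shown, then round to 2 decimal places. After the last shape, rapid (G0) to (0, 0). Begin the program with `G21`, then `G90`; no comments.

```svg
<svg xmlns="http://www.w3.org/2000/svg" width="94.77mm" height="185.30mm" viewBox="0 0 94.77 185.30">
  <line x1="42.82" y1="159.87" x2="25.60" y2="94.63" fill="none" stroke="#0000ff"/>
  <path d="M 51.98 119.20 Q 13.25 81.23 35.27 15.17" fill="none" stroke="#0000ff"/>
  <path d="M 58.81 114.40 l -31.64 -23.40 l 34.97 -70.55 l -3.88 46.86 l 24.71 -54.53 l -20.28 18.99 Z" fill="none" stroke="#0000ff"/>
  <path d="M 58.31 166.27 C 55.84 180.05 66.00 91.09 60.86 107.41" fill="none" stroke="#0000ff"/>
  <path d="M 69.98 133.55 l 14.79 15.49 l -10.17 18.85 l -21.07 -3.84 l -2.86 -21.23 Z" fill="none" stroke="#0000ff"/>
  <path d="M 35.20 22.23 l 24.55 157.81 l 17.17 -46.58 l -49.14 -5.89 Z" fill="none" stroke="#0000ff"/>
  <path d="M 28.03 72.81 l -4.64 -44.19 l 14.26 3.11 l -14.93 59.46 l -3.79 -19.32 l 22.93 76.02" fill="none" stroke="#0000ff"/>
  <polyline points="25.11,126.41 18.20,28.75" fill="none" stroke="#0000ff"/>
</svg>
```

1 u = 1 mm; y_m = 185.30 − y.

[1] `<line>` line segment, #0000ff→engrave S257 F3398: (42.82,25.43) → (25.60,90.67)

[2] `<path>` quadratic bezier, #0000ff→engrave S257 F3398: (51.98,66.10) → (43.25,76.03) → (36.41,86.84) → (31.48,98.53) → (28.44,111.09) → (27.30,124.54) → (28.06,138.86) → (30.71,154.05) → (35.27,170.13)

[3] `<path>` closed polygon, #0000ff→engrave S257 F3398: (58.81,70.90) → (27.17,94.30) → (62.14,164.85) → (58.26,117.99) → (82.97,172.52) → (62.69,153.53) → (58.81,70.90) (closed)

[4] `<path>` cubic bezier, #0000ff→engrave S257 F3398: (58.31,19.03) → (57.92,18.27) → (58.39,24.71) → (59.39,35.90) → (60.59,49.41) → (61.66,62.80) → (62.28,73.64) → (62.12,79.48) → (60.86,77.89)

[5] `<path>` regular polygon, #0000ff→engrave S257 F3398: (69.98,51.75) → (84.77,36.26) → (74.60,17.41) → (53.53,21.25) → (50.67,42.48) → (69.98,51.75) (closed)

[6] `<path>` closed polygon, #0000ff→engrave S257 F3398: (35.20,163.07) → (59.75,5.26) → (76.92,51.84) → (27.78,57.73) → (35.20,163.07) (closed)

[7] `<path>` open polyline, #0000ff→engrave S257 F3398: (28.03,112.49) → (23.39,156.68) → (37.65,153.57) → (22.72,94.11) → (18.93,113.43) → (41.86,37.41)

[8] `<polyline>` line segment, #0000ff→engrave S257 F3398: (25.11,58.89) → (18.20,156.55)

G21
G90
G0 X42.82 Y25.43
M3 S257
G1 X25.60 Y90.67 F3398
M5
G0 X51.98 Y66.10
M3 S257
G1 X43.25 Y76.03 F3398
G1 X36.41 Y86.84
G1 X31.48 Y98.53
G1 X28.44 Y111.09
G1 X27.30 Y124.54
G1 X28.06 Y138.86
G1 X30.71 Y154.05
G1 X35.27 Y170.13
M5
G0 X58.81 Y70.90
M3 S257
G1 X27.17 Y94.30 F3398
G1 X62.14 Y164.85
G1 X58.26 Y117.99
G1 X82.97 Y172.52
G1 X62.69 Y153.53
G1 X58.81 Y70.90
M5
G0 X58.31 Y19.03
M3 S257
G1 X57.92 Y18.27 F3398
G1 X58.39 Y24.71
G1 X59.39 Y35.90
G1 X60.59 Y49.41
G1 X61.66 Y62.80
G1 X62.28 Y73.64
G1 X62.12 Y79.48
G1 X60.86 Y77.89
M5
G0 X69.98 Y51.75
M3 S257
G1 X84.77 Y36.26 F3398
G1 X74.60 Y17.41
G1 X53.53 Y21.25
G1 X50.67 Y42.48
G1 X69.98 Y51.75
M5
G0 X35.20 Y163.07
M3 S257
G1 X59.75 Y5.26 F3398
G1 X76.92 Y51.84
G1 X27.78 Y57.73
G1 X35.20 Y163.07
M5
G0 X28.03 Y112.49
M3 S257
G1 X23.39 Y156.68 F3398
G1 X37.65 Y153.57
G1 X22.72 Y94.11
G1 X18.93 Y113.43
G1 X41.86 Y37.41
M5
G0 X25.11 Y58.89
M3 S257
G1 X18.20 Y156.55 F3398
M5
G0 X0.00 Y0.00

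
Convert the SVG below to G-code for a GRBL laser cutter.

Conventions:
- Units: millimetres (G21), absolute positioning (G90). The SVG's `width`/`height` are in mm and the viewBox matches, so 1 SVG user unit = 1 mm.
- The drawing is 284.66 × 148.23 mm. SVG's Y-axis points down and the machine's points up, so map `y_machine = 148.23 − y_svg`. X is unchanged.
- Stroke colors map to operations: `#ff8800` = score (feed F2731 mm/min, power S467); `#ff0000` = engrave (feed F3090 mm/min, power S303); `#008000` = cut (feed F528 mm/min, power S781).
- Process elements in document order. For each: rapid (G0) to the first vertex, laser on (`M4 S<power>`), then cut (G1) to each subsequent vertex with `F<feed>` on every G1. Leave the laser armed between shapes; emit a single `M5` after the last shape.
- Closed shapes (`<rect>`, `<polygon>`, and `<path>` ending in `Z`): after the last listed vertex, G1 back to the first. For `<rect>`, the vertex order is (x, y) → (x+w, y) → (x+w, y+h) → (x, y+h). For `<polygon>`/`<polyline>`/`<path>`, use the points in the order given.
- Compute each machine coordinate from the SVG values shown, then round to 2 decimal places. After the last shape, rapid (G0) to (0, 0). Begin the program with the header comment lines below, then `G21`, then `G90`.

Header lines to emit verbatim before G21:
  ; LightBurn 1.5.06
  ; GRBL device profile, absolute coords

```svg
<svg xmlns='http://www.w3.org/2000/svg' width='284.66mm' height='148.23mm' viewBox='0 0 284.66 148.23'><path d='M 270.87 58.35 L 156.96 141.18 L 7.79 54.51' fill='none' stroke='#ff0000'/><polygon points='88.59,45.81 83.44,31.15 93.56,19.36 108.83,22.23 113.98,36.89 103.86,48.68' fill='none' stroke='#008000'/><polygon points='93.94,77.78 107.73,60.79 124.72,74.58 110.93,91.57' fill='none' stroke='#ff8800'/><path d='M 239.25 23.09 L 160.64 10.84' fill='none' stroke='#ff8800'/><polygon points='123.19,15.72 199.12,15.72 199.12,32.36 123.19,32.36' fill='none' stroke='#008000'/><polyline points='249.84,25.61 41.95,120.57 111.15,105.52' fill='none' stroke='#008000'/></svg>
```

; LightBurn 1.5.06
; GRBL device profile, absolute coords
G21
G90
G0 X270.87 Y89.88
M4 S303
G1 X156.96 Y7.05 F3090
G1 X7.79 Y93.72 F3090
G0 X88.59 Y102.42
M4 S781
G1 X83.44 Y117.08 F528
G1 X93.56 Y128.87 F528
G1 X108.83 Y126.00 F528
G1 X113.98 Y111.34 F528
G1 X103.86 Y99.55 F528
G1 X88.59 Y102.42 F528
G0 X93.94 Y70.45
M4 S467
G1 X107.73 Y87.44 F2731
G1 X124.72 Y73.65 F2731
G1 X110.93 Y56.66 F2731
G1 X93.94 Y70.45 F2731
G0 X239.25 Y125.14
M4 S467
G1 X160.64 Y137.39 F2731
G0 X123.19 Y132.51
M4 S781
G1 X199.12 Y132.51 F528
G1 X199.12 Y115.87 F528
G1 X123.19 Y115.87 F528
G1 X123.19 Y132.51 F528
G0 X249.84 Y122.62
M4 S781
G1 X41.95 Y27.66 F528
G1 X111.15 Y42.71 F528
M5
G0 X0.00 Y0.00

1 u = 1 mm; y_m = 148.23 − y.

[1] `<path>` open polyline, #ff0000→engrave S303 F3090: (270.87,89.88) → (156.96,7.05) → (7.79,93.72)

[2] `<polygon>` regular polygon, #008000→cut S781 F528: (88.59,102.42) → (83.44,117.08) → (93.56,128.87) → (108.83,126.00) → (113.98,111.34) → (103.86,99.55) → (88.59,102.42) (closed)

[3] `<polygon>` regular polygon, #ff8800→score S467 F2731: (93.94,70.45) → (107.73,87.44) → (124.72,73.65) → (110.93,56.66) → (93.94,70.45) (closed)

[4] `<path>` line segment, #ff8800→score S467 F2731: (239.25,125.14) → (160.64,137.39)

[5] `<polygon>` rectangle, #008000→cut S781 F528: (123.19,132.51) → (199.12,132.51) → (199.12,115.87) → (123.19,115.87) → (123.19,132.51) (closed)

[6] `<polyline>` open polyline, #008000→cut S781 F528: (249.84,122.62) → (41.95,27.66) → (111.15,42.71)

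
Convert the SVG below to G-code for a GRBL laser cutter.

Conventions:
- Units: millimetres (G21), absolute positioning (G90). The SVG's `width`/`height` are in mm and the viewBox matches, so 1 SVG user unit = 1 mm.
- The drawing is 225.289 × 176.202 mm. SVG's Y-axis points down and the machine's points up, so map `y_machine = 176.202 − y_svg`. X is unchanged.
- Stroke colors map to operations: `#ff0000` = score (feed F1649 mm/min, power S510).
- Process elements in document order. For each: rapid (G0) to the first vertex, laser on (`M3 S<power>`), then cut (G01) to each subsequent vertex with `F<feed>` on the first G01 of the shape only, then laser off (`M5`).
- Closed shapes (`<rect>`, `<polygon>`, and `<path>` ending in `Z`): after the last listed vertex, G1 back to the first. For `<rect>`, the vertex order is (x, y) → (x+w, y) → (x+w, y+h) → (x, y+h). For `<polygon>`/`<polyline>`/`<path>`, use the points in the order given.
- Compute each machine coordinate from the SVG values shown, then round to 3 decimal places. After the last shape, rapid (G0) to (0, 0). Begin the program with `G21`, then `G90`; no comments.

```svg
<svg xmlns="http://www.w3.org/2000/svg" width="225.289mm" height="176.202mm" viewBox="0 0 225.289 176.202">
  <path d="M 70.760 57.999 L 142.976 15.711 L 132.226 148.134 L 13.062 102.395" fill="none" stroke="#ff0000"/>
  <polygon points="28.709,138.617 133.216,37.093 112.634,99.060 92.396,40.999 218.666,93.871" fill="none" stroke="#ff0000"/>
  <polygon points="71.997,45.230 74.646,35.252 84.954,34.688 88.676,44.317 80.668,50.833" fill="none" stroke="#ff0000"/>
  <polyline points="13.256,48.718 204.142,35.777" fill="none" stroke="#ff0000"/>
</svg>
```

G21
G90
G0 X70.760 Y118.203
M3 S510
G01 X142.976 Y160.491 F1649
G01 X132.226 Y28.068
G01 X13.062 Y73.807
M5
G0 X28.709 Y37.585
M3 S510
G01 X133.216 Y139.109 F1649
G01 X112.634 Y77.142
G01 X92.396 Y135.203
G01 X218.666 Y82.331
G01 X28.709 Y37.585
M5
G0 X71.997 Y130.972
M3 S510
G01 X74.646 Y140.950 F1649
G01 X84.954 Y141.514
G01 X88.676 Y131.885
G01 X80.668 Y125.369
G01 X71.997 Y130.972
M5
G0 X13.256 Y127.484
M3 S510
G01 X204.142 Y140.425 F1649
M5
G0 X0.000 Y0.000

1 u = 1 mm; y_m = 176.202 − y.

[1] `<path>` open polyline, #ff0000→score S510 F1649: (70.760,118.203) → (142.976,160.491) → (132.226,28.068) → (13.062,73.807)

[2] `<polygon>` closed polygon, #ff0000→score S510 F1649: (28.709,37.585) → (133.216,139.109) → (112.634,77.142) → (92.396,135.203) → (218.666,82.331) → (28.709,37.585) (closed)

[3] `<polygon>` regular polygon, #ff0000→score S510 F1649: (71.997,130.972) → (74.646,140.950) → (84.954,141.514) → (88.676,131.885) → (80.668,125.369) → (71.997,130.972) (closed)

[4] `<polyline>` line segment, #ff0000→score S510 F1649: (13.256,127.484) → (204.142,140.425)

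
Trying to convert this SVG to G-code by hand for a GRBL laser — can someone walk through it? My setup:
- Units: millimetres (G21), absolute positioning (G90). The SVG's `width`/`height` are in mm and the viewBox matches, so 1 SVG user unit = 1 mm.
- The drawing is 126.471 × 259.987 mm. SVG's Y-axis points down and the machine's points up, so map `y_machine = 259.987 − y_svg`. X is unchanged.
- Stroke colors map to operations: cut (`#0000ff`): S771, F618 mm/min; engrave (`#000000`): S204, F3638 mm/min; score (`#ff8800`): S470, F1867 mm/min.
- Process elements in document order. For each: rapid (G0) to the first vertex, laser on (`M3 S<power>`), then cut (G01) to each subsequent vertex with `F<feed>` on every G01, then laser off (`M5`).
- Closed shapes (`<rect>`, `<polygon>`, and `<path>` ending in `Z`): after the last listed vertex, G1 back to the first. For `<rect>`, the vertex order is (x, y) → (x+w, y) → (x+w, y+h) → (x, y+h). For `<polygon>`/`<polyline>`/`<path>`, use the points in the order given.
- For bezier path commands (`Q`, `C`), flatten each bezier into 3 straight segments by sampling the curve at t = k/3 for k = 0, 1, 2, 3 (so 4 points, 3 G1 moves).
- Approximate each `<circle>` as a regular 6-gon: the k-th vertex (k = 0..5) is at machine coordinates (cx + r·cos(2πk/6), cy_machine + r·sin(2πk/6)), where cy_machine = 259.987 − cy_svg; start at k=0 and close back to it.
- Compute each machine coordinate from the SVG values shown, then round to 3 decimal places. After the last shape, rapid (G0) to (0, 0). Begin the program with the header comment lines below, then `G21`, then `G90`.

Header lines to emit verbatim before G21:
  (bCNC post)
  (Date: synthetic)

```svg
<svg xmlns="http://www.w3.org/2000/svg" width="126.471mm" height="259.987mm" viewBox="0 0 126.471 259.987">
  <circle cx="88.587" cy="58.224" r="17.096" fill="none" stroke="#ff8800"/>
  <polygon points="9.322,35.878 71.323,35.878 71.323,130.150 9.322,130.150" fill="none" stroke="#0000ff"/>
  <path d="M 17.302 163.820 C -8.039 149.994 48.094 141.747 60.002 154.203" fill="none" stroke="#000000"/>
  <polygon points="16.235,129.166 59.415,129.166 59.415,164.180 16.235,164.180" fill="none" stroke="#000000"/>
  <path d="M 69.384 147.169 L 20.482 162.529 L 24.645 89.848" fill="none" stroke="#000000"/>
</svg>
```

(bCNC post)
(Date: synthetic)
G21
G90
G0 X105.683 Y201.763
M3 S470
G01 X97.135 Y216.569 F1867
G01 X80.039 Y216.569 F1867
G01 X71.491 Y201.763 F1867
G01 X80.039 Y186.957 F1867
G01 X97.135 Y186.957 F1867
G01 X105.683 Y201.763 F1867
M5
G0 X9.322 Y224.109
M3 S771
G01 X71.323 Y224.109 F618
G01 X71.323 Y129.837 F618
G01 X9.322 Y129.837 F618
G01 X9.322 Y224.109 F618
M5
G0 X17.302 Y96.167
M3 S204
G01 X14.463 Y107.573 F3638
G01 X38.008 Y111.899 F3638
G01 X60.002 Y105.784 F3638
M5
G0 X16.235 Y130.821
M3 S204
G01 X59.415 Y130.821 F3638
G01 X59.415 Y95.807 F3638
G01 X16.235 Y95.807 F3638
G01 X16.235 Y130.821 F3638
M5
G0 X69.384 Y112.818
M3 S204
G01 X20.482 Y97.458 F3638
G01 X24.645 Y170.139 F3638
M5
G0 X0.000 Y0.000

viewBox `0 0 126.471 259.987` with mm width/height → 1 unit = 1 mm. Flip: y_m = 259.987 − y_svg.

**Shape 1** — `<circle>` circle, stroke `#ff8800` → score (S470, F1867). Machine vertices: (105.683,201.763) → (97.135,216.569) → (80.039,216.569) → (71.491,201.763) → (80.039,186.957) → (97.135,186.957) → (105.683,201.763). Closed: final G1 returns to the first vertex.

**Shape 2** — `<polygon>` rectangle, stroke `#0000ff` → cut (S771, F618). Machine vertices: (9.322,224.109) → (71.323,224.109) → (71.323,129.837) → (9.322,129.837) → (9.322,224.109). Closed: final G1 returns to the first vertex.

**Shape 3** — `<path>` cubic bezier, stroke `#000000` → engrave (S204, F3638). Control points (SVG): P0=(17.302,163.820), P1=(-8.039,149.994), P2=(48.094,141.747), P3=(60.002,154.203); sampled at t=k/3. Machine vertices: (17.302,96.167) → (14.463,107.573) → (38.008,111.899) → (60.002,105.784). Open path.

**Shape 4** — `<polygon>` rectangle, stroke `#000000` → engrave (S204, F3638). Machine vertices: (16.235,130.821) → (59.415,130.821) → (59.415,95.807) → (16.235,95.807) → (16.235,130.821). Closed: final G1 returns to the first vertex.

**Shape 5** — `<path>` open polyline, stroke `#000000` → engrave (S204, F3638). Machine vertices: (69.384,112.818) → (20.482,97.458) → (24.645,170.139). Open path.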